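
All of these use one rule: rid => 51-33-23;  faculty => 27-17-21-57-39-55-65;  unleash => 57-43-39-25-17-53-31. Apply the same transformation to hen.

The formula is n = 2×(alphabet index, a=1) + 15.
On hen: h=8→31, e=5→25, n=14→43.

31-25-43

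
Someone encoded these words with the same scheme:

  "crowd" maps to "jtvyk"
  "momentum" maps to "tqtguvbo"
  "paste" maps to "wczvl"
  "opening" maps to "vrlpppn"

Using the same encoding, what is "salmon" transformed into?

The shifts repeat in a cycle of length 2: positions 0,1,… shift by +7, +2, then the pattern repeats.
On salmon: s+7=z, a+2=c, l+7=s, m+2=o, o+7=v, n+2=p.

zcsovp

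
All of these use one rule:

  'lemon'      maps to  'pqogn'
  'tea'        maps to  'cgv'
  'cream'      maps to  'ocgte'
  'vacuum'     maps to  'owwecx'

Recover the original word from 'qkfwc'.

The output letters match the input read backwards, each shifted +2: lemon reversed is nomel. Read the word backwards and shift each letter +2.
Undoing it on qkfwc: shift back: q−2=o, k−2=i, f−2=d, w−2=u, c−2=a → oidua; then reverse → audio.

audio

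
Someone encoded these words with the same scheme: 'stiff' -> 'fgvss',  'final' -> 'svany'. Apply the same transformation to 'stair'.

It's a constant shift of +13 (ROT13).
On stair: s+13=f, t+13=g, a+13=n, i+13=v, r+13=e.

fgnve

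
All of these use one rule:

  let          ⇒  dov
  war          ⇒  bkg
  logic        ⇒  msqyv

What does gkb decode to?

The output letters match the input read backwards, each shifted +10: let reversed is tel. Two steps: reverse the string, then apply a Caesar shift of +10.
Undoing it on gkb: shift back: g−10=w, k−10=a, b−10=r → war; then reverse → raw.

raw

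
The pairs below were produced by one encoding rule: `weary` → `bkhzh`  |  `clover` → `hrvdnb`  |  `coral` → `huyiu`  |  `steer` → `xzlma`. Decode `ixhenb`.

In weary: w→b is +5, e→k is +6, a→h is +7, r→z is +8 — the shift increases by 1 each position. Letter i (0-indexed) is shifted by i+5, so successive shifts are 5, 6, 7, ….
Decoding ixhenb: i−5=d, x−6=r, h−7=a, e−8=w, n−9=e, b−10=r.

drawer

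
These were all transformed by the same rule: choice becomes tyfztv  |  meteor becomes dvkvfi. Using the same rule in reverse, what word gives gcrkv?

It's a constant shift of +17 (ROT17).
Reversing it on gcrkv: g−17=p, c−17=l, r−17=a, k−17=t, v−17=e.

plate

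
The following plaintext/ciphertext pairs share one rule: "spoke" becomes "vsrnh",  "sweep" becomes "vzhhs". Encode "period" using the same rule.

It's a constant shift of +3 (ROT3).
On period: p+3=s, e+3=h, r+3=u, i+3=l, o+3=r, d+3=g.

shulrg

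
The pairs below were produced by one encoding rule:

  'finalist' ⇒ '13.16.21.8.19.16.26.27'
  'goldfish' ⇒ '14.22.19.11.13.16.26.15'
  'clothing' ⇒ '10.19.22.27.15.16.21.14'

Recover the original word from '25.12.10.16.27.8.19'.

f is letter #6 and maps to 13: an offset of 7. The number is (letter's place in the alphabet, a=1) + 7.
Decoding 25.12.10.16.27.8.19: 25→(25−7)÷1=18=r, 12→(12−7)÷1=5=e, 10→(10−7)÷1=3=c, 16→(16−7)÷1=9=i, 27→(27−7)÷1=20=t, 8→(8−7)÷1=1=a, 19→(19−7)÷1=12=l.

recital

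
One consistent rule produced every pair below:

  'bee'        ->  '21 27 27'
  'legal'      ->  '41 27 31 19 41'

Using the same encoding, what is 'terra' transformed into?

57 27 53 53 19

b(#2)→21 and e(#5)→27: differences scale by 2, so n = 2·pos + 17. The formula is n = 2×(alphabet index, a=1) + 17.
For terra: t=20→57, e=5→27, r=18→53, r=18→53, a=1→19.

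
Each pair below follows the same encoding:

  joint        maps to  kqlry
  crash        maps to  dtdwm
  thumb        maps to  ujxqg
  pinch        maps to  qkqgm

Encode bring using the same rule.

ctlrl

In joint: j→k is +1, o→q is +2, i→l is +3, n→r is +4 — the shift increases by 1 each position. The shift increases by 1 at each position, starting from +1: 1, 2, 3, ….
Applying it to bring: b+1=c, r+2=t, i+3=l, n+4=r, g+5=l.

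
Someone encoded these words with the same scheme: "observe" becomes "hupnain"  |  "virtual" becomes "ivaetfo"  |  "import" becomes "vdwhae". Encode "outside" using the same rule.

o(14)→h(7) and b(1)→u(20) fit y≡15x+5 (mod 26); the inverse of 15 mod 26 is 7. This is an affine cipher: with a=0,…,z=25, each position x becomes (15x+5) mod 26.
On outside: o(14)→15·14+5≡7=h; u(20)→15·20+5≡19=t; t(19)→15·19+5≡4=e; s(18)→15·18+5≡15=p; i(8)→15·8+5≡21=v; d(3)→15·3+5≡24=y; e(4)→15·4+5≡13=n (all mod 26).

htepvyn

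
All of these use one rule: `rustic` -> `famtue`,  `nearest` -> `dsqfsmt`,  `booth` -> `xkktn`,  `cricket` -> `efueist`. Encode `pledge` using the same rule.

This is an affine cipher: with a=0,…,z=25, each position x becomes (7x+16) mod 26.
For pledge: p(15)→7·15+16≡17=r; l(11)→7·11+16≡15=p; e(4)→7·4+16≡18=s; d(3)→7·3+16≡11=l; g(6)→7·6+16≡6=g; e(4)→7·4+16≡18=s (all mod 26).

rpslgs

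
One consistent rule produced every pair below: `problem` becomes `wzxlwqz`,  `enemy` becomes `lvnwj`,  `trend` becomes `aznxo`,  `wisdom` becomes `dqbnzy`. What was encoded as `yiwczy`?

ransom

The shift increases by 1 at each position, starting from +7: 7, 8, 9, ….
Undoing it on yiwczy: y−7=r, i−8=a, w−9=n, c−10=s, z−11=o, y−12=m.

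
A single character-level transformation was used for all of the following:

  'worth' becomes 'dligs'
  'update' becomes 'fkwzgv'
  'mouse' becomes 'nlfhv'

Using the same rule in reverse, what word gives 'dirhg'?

Each pair mirrors across the alphabet (w↔d, o↔l, r↔i): positions sum to 25. This is the alphabet-reversal cipher (Atbash): a becomes z, b becomes y, etc.
Decoding dirhg: d↔w, i↔r, r↔i, h↔s, g↔t.

wrist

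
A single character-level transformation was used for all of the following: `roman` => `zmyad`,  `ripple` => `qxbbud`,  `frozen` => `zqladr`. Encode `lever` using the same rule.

The output letters match the input read backwards, each shifted +12: roman reversed is namor. Two steps: reverse the string, then apply a Caesar shift of +12.
For lever: reverse → revel; then shift: r+12=d, e+12=q, v+12=h, e+12=q, l+12=x.

dqhqx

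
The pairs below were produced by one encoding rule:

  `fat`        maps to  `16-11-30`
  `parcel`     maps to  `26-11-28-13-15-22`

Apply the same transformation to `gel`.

The number is (letter's place in the alphabet, a=1) + 10.
For gel: g=7→17, e=5→15, l=12→22.

17-15-22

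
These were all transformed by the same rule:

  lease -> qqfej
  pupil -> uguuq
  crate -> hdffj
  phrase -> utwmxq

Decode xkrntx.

symbol

Shifts by position in lease: pos 0: l→q (+5), pos 1: e→q (+12), pos 2: a→f (+5), pos 3: s→e (+12) — repeating every 2. The shifts repeat in a cycle of length 2: positions 0,1,… shift by +5, +12, then the pattern repeats.
Decoding xkrntx: x−5=s, k−12=y, r−5=m, n−12=b, t−5=o, x−12=l.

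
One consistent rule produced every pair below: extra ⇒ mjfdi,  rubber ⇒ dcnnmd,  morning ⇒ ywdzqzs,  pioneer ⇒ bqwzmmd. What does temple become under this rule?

The shift depends on letter class: consonant x→j is +12, but vowel e→m is +8. The rule splits by letter class: vowels +8, consonants +12.
For temple: t(cons)+12=f, e(vowel)+8=m, m(cons)+12=y, p(cons)+12=b, l(cons)+12=x, e(vowel)+8=m.

fmybxm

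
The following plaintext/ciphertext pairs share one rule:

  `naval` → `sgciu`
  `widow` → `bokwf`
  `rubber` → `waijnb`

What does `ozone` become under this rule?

tfvvn

Each letter shifts forward by (position + 5), i.e. 5, 6, 7, … — the shift grows by one for each successive letter.
On ozone: o+5=t, z+6=f, o+7=v, n+8=v, e+9=n.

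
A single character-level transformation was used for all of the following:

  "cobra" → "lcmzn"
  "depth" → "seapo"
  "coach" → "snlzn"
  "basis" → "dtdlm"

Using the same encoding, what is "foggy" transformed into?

The output letters match the input read backwards, each shifted +11: cobra reversed is arboc. Read the word backwards and shift each letter +11.
On foggy: reverse → yggof; then shift: y+11=j, g+11=r, g+11=r, o+11=z, f+11=q.

jrrzq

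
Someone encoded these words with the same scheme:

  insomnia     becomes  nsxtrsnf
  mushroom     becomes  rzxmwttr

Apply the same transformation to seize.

xjnej

Every letter moves 5 places later in the alphabet, wrapping around z→a.
Applying it to seize: s+5=x, e+5=j, i+5=n, z+5=e, e+5=j.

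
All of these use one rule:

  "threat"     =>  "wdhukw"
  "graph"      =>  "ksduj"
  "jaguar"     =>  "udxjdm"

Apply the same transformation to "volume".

The output letters match the input read backwards, each shifted +3: threat reversed is taerht. Read the word backwards and shift each letter +3.
Applying it to volume: reverse → emulov; then shift: e+3=h, m+3=p, u+3=x, l+3=o, o+3=r, v+3=y.

hpxory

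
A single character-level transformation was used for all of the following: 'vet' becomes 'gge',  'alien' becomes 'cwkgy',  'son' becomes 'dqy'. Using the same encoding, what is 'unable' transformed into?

wycmwg

Vowels shift forward by 2 and consonants shift forward by 11.
Applying it to unable: u(vowel)+2=w, n(cons)+11=y, a(vowel)+2=c, b(cons)+11=m, l(cons)+11=w, e(vowel)+2=g.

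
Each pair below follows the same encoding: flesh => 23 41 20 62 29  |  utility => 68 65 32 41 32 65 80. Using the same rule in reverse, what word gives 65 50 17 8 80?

f(#6)→23 and l(#12)→41: differences scale by 3, so n = 3·pos + 5. Each letter becomes 3×(its alphabet position, a=1..z=26) + 5.
Decoding 65 50 17 8 80: 65→(65−5)÷3=20=t, 50→(50−5)÷3=15=o, 17→(17−5)÷3=4=d, 8→(8−5)÷3=1=a, 80→(80−5)÷3=25=y.

today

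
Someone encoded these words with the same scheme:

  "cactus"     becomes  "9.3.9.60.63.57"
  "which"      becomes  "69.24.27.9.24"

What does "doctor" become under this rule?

The formula is n = 3×(alphabet index, a=1).
On doctor: d=4→12, o=15→45, c=3→9, t=20→60, o=15→45, r=18→54.

12.45.9.60.45.54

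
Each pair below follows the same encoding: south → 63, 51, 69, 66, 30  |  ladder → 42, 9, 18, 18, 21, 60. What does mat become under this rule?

45, 9, 66

With a=1..z=26, the number is 3·pos + 6.
Applying it to mat: m=13→45, a=1→9, t=20→66.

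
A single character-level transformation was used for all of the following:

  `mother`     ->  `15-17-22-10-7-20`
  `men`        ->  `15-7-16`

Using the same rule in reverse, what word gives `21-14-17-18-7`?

m is letter #13 and maps to 15: an offset of 2. The number is (letter's place in the alphabet, a=1) + 2.
Undoing it on 21-14-17-18-7: 21→(21−2)÷1=19=s, 14→(14−2)÷1=12=l, 17→(17−2)÷1=15=o, 18→(18−2)÷1=16=p, 7→(7−2)÷1=5=e.

slope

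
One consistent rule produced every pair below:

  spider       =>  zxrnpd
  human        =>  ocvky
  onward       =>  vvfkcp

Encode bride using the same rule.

izrnp

In spider: s→z is +7, p→x is +8, i→r is +9, d→n is +10 — the shift increases by 1 each position. Letter i (0-indexed) is shifted by i+7, so successive shifts are 7, 8, 9, ….
Applying it to bride: b+7=i, r+8=z, i+9=r, d+10=n, e+11=p.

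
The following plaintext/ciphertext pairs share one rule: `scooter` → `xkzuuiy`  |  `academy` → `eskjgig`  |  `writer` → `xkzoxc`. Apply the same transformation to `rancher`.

xknitgx

The output letters match the input read backwards, each shifted +6: scooter reversed is retoocs. Two steps: reverse the string, then apply a Caesar shift of +6.
On rancher: reverse → rehcnar; then shift: r+6=x, e+6=k, h+6=n, c+6=i, n+6=t, a+6=g, r+6=x.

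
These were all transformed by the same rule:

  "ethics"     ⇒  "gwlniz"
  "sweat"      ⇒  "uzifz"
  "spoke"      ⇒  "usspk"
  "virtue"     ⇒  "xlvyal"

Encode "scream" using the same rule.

Each letter shifts forward by (position + 2), i.e. 2, 3, 4, … — the shift grows by one for each successive letter.
On scream: s+2=u, c+3=f, r+4=v, e+5=j, a+6=g, m+7=t.

ufvjgt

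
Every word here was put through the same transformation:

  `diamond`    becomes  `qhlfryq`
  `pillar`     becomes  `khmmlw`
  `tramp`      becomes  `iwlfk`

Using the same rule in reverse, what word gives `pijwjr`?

stereo

This is an affine cipher: with a=0,…,z=25, each position x becomes (19x+11) mod 26.
Decoding pijwjr: p(15)→11·(15−11)≡18=s; i(8)→11·(8−11)≡19=t; j(9)→11·(9−11)≡4=e; w(22)→11·(22−11)≡17=r; j(9)→11·(9−11)≡4=e; r(17)→11·(17−11)≡14=o (all mod 26).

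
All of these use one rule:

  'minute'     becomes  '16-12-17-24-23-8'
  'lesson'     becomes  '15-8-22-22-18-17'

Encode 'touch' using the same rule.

m is letter #13 and maps to 16: an offset of 3. Letters become their 1-based position plus 3 (so a→4, b→5, …).
For touch: t=20→23, o=15→18, u=21→24, c=3→6, h=8→11.

23-18-24-6-11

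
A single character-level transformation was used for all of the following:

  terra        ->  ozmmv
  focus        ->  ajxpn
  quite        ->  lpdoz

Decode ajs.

Compare letters: t→o is +21, e→z is +21, r→m is +21 — a constant shift. Every letter moves 21 places later in the alphabet, wrapping around z→a.
Decoding ajs: a−21=f, j−21=o, s−21=x.

fox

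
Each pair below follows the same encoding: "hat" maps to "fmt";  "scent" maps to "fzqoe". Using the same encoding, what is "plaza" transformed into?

The output letters match the input read backwards, each shifted +12: hat reversed is tah. The word is reversed, then every letter is shifted forward by 12.
On plaza: reverse → azalp; then shift: a+12=m, z+12=l, a+12=m, l+12=x, p+12=b.

mlmxb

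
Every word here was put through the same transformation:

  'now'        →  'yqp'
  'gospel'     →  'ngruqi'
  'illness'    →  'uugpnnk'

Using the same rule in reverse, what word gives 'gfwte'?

Read the word backwards and shift each letter +2.
Decoding gfwte: shift back: g−2=e, f−2=d, w−2=u, t−2=r, e−2=c → edurc; then reverse → crude.

crude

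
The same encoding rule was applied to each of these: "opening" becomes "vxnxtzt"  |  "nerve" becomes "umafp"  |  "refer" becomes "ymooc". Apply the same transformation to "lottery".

Letter i (0-indexed) is shifted by i+7, so successive shifts are 7, 8, 9, ….
Applying it to lottery: l+7=s, o+8=w, t+9=c, t+10=d, e+11=p, r+12=d, y+13=l.

swcdpdl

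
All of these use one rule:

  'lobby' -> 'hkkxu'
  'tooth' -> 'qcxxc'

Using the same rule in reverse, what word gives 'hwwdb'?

sunny

Read the word backwards and shift each letter +9.
Reversing it on hwwdb: shift back: h−9=y, w−9=n, w−9=n, d−9=u, b−9=s → ynnus; then reverse → sunny.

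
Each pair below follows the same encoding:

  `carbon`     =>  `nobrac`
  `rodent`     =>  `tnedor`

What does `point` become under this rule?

tniop

The word is simply reversed.
For point: reverse → tniop.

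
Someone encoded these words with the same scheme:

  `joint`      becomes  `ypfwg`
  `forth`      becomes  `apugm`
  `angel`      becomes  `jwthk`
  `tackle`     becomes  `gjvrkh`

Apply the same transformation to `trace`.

j(9)→y(24) and o(14)→p(15) fit y≡19x+9 (mod 26); the inverse of 19 mod 26 is 11. Treating letters as 0–25, the rule is x ↦ 19x + 9 (mod 26).
On trace: t(19)→19·19+9≡6=g; r(17)→19·17+9≡20=u; a(0)→19·0+9≡9=j; c(2)→19·2+9≡21=v; e(4)→19·4+9≡7=h (all mod 26).

gujvh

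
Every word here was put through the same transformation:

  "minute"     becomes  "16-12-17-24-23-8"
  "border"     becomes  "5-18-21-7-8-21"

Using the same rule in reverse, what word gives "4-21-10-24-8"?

argue

m is letter #13 and maps to 16: an offset of 3. Letters become their 1-based position plus 3 (so a→4, b→5, …).
Decoding 4-21-10-24-8: 4→(4−3)÷1=1=a, 21→(21−3)÷1=18=r, 10→(10−3)÷1=7=g, 24→(24−3)÷1=21=u, 8→(8−3)÷1=5=e.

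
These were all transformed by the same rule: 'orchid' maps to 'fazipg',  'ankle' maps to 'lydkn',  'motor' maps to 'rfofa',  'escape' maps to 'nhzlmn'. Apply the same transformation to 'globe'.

bkfsn

o(14)→f(5) and r(17)→a(0) fit y≡7x+11 (mod 26); the inverse of 7 mod 26 is 15. This is an affine cipher: with a=0,…,z=25, each position x becomes (7x+11) mod 26.
For globe: g(6)→7·6+11≡1=b; l(11)→7·11+11≡10=k; o(14)→7·14+11≡5=f; b(1)→7·1+11≡18=s; e(4)→7·4+11≡13=n (all mod 26).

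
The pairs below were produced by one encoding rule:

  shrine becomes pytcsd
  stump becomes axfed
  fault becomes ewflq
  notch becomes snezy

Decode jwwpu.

The output letters match the input read backwards, each shifted +11: shrine reversed is enirhs. The word is reversed, then every letter is shifted forward by 11.
Undoing it on jwwpu: shift back: j−11=y, w−11=l, w−11=l, p−11=e, u−11=j → yllej; then reverse → jelly.

jelly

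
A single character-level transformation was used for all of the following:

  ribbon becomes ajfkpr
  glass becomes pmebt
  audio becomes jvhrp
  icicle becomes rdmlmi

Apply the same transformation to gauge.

Shifts by position in ribbon: pos 0: r→a (+9), pos 1: i→j (+1), pos 2: b→f (+4), pos 3: b→k (+9), pos 4: o→p (+1), pos 5: n→r (+4) — repeating every 3. The shifts repeat in a cycle of length 3: positions 0,1,… shift by +9, +1, +4, then the pattern repeats.
On gauge: g+9=p, a+1=b, u+4=y, g+9=p, e+1=f.

pbypf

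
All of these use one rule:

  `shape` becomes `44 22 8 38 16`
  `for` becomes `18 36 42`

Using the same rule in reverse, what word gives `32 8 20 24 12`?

Each letter becomes 2×(its alphabet position, a=1..z=26) + 6.
Decoding 32 8 20 24 12: 32→(32−6)÷2=13=m, 8→(8−6)÷2=1=a, 20→(20−6)÷2=7=g, 24→(24−6)÷2=9=i, 12→(12−6)÷2=3=c.

magic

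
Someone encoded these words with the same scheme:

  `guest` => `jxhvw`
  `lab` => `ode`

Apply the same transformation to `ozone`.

rcrqh

Compare letters: g→j is +3, u→x is +3, e→h is +3 — a constant shift. This is a Caesar cipher with shift 3.
For ozone: o+3=r, z+3=c, o+3=r, n+3=q, e+3=h.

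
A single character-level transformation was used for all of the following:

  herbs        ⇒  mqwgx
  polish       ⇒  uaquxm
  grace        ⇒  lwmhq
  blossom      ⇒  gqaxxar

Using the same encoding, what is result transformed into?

The shift depends on letter class: consonant h→m is +5, but vowel e→q is +12. Two shifts are in play — +12 for a/e/i/o/u, +5 for every other letter.
Applying it to result: r(cons)+5=w, e(vowel)+12=q, s(cons)+5=x, u(vowel)+12=g, l(cons)+5=q, t(cons)+5=y.

wqxgqy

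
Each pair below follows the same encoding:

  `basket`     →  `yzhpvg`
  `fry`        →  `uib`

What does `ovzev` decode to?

Letters are reflected about the middle of the alphabet (position → 25−position): Atbash.
Undoing it on ovzev: o↔l, v↔e, z↔a, e↔v, v↔e.

leave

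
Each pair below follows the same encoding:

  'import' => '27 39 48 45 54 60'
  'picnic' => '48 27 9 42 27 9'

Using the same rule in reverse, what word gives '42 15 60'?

net

i(#9)→27 and m(#13)→39: differences scale by 3, so n = 3·pos + 0. The formula is n = 3×(alphabet index, a=1).
Decoding 42 15 60: 42→(42−0)÷3=14=n, 15→(15−0)÷3=5=e, 60→(60−0)÷3=20=t.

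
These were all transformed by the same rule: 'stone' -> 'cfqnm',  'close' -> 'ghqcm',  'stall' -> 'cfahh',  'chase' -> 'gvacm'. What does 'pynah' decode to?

final

s(18)→c(2) and t(19)→f(5) fit y≡3x+0 (mod 26); the inverse of 3 mod 26 is 9. This is an affine cipher: with a=0,…,z=25, each position x becomes (3x+0) mod 26.
Reversing it on pynah: p(15)→9·(15−0)≡5=f; y(24)→9·(24−0)≡8=i; n(13)→9·(13−0)≡13=n; a(0)→9·(0−0)≡0=a; h(7)→9·(7−0)≡11=l (all mod 26).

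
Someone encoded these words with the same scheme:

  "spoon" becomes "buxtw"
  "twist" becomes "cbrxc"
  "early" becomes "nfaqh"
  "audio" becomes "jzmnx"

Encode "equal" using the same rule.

A repeating key of period 2 is used — shifts +9, +5 over and over.
For equal: e+9=n, q+5=v, u+9=d, a+5=f, l+9=u.

nvdfu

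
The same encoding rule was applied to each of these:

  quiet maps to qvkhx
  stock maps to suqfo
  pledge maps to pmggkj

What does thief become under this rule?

tikhj

In quiet: q→q is +0, u→v is +1, i→k is +2, e→h is +3 — the shift increases by 1 each position. The shift increases by 1 at each position, starting from +0: 0, 1, 2, ….
On thief: t+0=t, h+1=i, i+2=k, e+3=h, f+4=j.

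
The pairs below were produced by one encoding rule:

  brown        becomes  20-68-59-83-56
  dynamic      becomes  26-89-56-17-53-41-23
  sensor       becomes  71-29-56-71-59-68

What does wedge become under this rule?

b(#2)→20 and r(#18)→68: differences scale by 3, so n = 3·pos + 14. With a=1..z=26, the number is 3·pos + 14.
On wedge: w=23→83, e=5→29, d=4→26, g=7→35, e=5→29.

83-29-26-35-29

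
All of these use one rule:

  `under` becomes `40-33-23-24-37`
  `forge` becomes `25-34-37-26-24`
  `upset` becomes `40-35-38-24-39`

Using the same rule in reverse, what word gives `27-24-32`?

hem

u is letter #21 and maps to 40: an offset of 19. Letters become their 1-based position plus 19 (so a→20, b→21, …).
Undoing it on 27-24-32: 27→(27−19)÷1=8=h, 24→(24−19)÷1=5=e, 32→(32−19)÷1=13=m.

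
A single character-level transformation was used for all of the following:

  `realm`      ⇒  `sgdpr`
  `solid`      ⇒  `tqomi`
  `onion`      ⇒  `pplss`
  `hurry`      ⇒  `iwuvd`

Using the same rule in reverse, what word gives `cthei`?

bread

Each letter shifts forward by (position + 1), i.e. 1, 2, 3, … — the shift grows by one for each successive letter.
Undoing it on cthei: c−1=b, t−2=r, h−3=e, e−4=a, i−5=d.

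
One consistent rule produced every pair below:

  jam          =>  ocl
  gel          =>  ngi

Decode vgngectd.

The output letters match the input read backwards, each shifted +2: jam reversed is maj. Read the word backwards and shift each letter +2.
Undoing it on vgngectd: shift back: v−2=t, g−2=e, n−2=l, g−2=e, e−2=c, c−2=a, t−2=r, d−2=b → telecarb; then reverse → bracelet.

bracelet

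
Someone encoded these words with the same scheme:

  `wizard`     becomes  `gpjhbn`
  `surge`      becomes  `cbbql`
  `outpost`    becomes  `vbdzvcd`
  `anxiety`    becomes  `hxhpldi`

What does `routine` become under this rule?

Vowels shift forward by 7 and consonants shift forward by 10.
For routine: r(cons)+10=b, o(vowel)+7=v, u(vowel)+7=b, t(cons)+10=d, i(vowel)+7=p, n(cons)+10=x, e(vowel)+7=l.

bvbdpxl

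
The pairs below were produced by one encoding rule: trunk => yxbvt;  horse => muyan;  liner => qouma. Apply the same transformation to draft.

In trunk: t→y is +5, r→x is +6, u→b is +7, n→v is +8 — the shift increases by 1 each position. Letter i (0-indexed) is shifted by i+5, so successive shifts are 5, 6, 7, ….
Applying it to draft: d+5=i, r+6=x, a+7=h, f+8=n, t+9=c.

ixhnc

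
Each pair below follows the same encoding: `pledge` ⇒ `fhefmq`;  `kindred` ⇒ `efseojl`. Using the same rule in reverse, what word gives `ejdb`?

The output letters match the input read backwards, each shifted +1: pledge reversed is egdelp. The word is reversed, then every letter is shifted forward by 1.
Reversing it on ejdb: shift back: e−1=d, j−1=i, d−1=c, b−1=a → dica; then reverse → acid.

acid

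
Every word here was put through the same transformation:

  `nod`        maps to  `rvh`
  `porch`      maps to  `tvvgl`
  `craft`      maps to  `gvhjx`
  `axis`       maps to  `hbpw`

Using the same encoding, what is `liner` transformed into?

pprlv

The shift depends on letter class: consonant n→r is +4, but vowel o→v is +7. Two shifts are in play — +7 for a/e/i/o/u, +4 for every other letter.
On liner: l(cons)+4=p, i(vowel)+7=p, n(cons)+4=r, e(vowel)+7=l, r(cons)+4=v.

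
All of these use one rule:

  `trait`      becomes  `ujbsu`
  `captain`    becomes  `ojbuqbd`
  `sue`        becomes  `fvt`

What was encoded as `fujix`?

The output letters match the input read backwards, each shifted +1: trait reversed is tiart. Two steps: reverse the string, then apply a Caesar shift of +1.
Undoing it on fujix: shift back: f−1=e, u−1=t, j−1=i, i−1=h, x−1=w → etihw; then reverse → white.

white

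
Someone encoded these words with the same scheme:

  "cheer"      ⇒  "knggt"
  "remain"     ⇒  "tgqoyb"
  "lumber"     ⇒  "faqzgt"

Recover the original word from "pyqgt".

timer

c(2)→k(10) and h(7)→n(13) fit y≡11x+14 (mod 26); the inverse of 11 mod 26 is 19. This is an affine cipher: with a=0,…,z=25, each position x becomes (11x+14) mod 26.
Reversing it on pyqgt: p(15)→19·(15−14)≡19=t; y(24)→19·(24−14)≡8=i; q(16)→19·(16−14)≡12=m; g(6)→19·(6−14)≡4=e; t(19)→19·(19−14)≡17=r (all mod 26).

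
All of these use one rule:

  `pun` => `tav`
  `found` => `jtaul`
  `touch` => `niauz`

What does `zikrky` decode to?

select

The output letters match the input read backwards, each shifted +6: pun reversed is nup. Read the word backwards and shift each letter +6.
Decoding zikrky: shift back: z−6=t, i−6=c, k−6=e, r−6=l, k−6=e, y−6=s → tceles; then reverse → select.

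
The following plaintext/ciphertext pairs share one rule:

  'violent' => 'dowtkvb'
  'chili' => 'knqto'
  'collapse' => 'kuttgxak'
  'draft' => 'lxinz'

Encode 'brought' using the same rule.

Shifts by position in violent: pos 0: v→d (+8), pos 1: i→o (+6), pos 2: o→w (+8), pos 3: l→t (+8), pos 4: e→k (+6), pos 5: n→v (+8) — repeating every 3. It's a Vigenère-style cipher with numeric key [8,6,8]: position i shifts by key[i mod 3].
For brought: b+8=j, r+6=x, o+8=w, u+8=c, g+6=m, h+8=p, t+8=b.

jxwcmpb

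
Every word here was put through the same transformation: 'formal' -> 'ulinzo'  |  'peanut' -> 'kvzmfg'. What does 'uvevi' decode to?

Each pair mirrors across the alphabet (f↔u, o↔l, r↔i): positions sum to 25. Letters are reflected about the middle of the alphabet (position → 25−position): Atbash.
Reversing it on uvevi: u↔f, v↔e, e↔v, v↔e, i↔r.

fever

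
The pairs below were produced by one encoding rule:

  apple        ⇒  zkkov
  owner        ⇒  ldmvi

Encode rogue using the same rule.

iltfv

Each pair mirrors across the alphabet (a↔z, p↔k, p↔k): positions sum to 25. Each letter is replaced by its mirror in the alphabet: a↔z, b↔y, c↔x, and so on (the Atbash cipher).
On rogue: r↔i, o↔l, g↔t, u↔f, e↔v.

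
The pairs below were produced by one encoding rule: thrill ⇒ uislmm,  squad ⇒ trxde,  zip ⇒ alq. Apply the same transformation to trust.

The shift depends on letter class: consonant t→u is +1, but vowel i→l is +3. Two shifts are in play — +3 for a/e/i/o/u, +1 for every other letter.
For trust: t(cons)+1=u, r(cons)+1=s, u(vowel)+3=x, s(cons)+1=t, t(cons)+1=u.

usxtu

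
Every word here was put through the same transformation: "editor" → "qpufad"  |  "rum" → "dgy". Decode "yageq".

Compare letters: e→q is +12, d→p is +12, i→u is +12 — a constant shift. It's a constant shift of +12 (ROT12).
Reversing it on yageq: y−12=m, a−12=o, g−12=u, e−12=s, q−12=e.

mouse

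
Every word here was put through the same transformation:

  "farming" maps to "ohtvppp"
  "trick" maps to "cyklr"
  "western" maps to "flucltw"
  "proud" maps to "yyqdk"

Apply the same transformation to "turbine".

cbtkppn

Shifts by position in farming: pos 0: f→o (+9), pos 1: a→h (+7), pos 2: r→t (+2), pos 3: m→v (+9), pos 4: i→p (+7), pos 5: n→p (+2) — repeating every 3. It's a Vigenère-style cipher with numeric key [9,7,2]: position i shifts by key[i mod 3].
Applying it to turbine: t+9=c, u+7=b, r+2=t, b+9=k, i+7=p, n+2=p, e+9=n.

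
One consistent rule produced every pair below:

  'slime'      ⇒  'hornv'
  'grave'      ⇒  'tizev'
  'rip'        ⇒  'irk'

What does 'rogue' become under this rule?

iltfv

Each pair mirrors across the alphabet (s↔h, l↔o, i↔r): positions sum to 25. This is the alphabet-reversal cipher (Atbash): a becomes z, b becomes y, etc.
Applying it to rogue: r↔i, o↔l, g↔t, u↔f, e↔v.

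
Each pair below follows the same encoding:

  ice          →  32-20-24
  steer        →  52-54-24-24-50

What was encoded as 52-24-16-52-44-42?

season

With a=1..z=26, the number is 2·pos + 14.
Reversing it on 52-24-16-52-44-42: 52→(52−14)÷2=19=s, 24→(24−14)÷2=5=e, 16→(16−14)÷2=1=a, 52→(52−14)÷2=19=s, 44→(44−14)÷2=15=o, 42→(42−14)÷2=14=n.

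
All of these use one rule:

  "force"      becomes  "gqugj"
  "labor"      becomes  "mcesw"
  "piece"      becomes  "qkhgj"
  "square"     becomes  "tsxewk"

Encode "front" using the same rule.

gtrry

In force: f→g is +1, o→q is +2, r→u is +3, c→g is +4 — the shift increases by 1 each position. Each letter shifts forward by (position + 1), i.e. 1, 2, 3, … — the shift grows by one for each successive letter.
Applying it to front: f+1=g, r+2=t, o+3=r, n+4=r, t+5=y.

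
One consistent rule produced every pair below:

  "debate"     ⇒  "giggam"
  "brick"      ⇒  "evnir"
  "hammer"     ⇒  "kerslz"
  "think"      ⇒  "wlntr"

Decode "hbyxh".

Letter i (0-indexed) is shifted by i+3, so successive shifts are 3, 4, 5, ….
Reversing it on hbyxh: h−3=e, b−4=x, y−5=t, x−6=r, h−7=a.

extra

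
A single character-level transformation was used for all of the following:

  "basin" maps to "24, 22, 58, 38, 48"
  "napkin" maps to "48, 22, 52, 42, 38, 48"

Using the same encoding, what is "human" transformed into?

b(#2)→24 and a(#1)→22: differences scale by 2, so n = 2·pos + 20. Each letter becomes 2×(its alphabet position, a=1..z=26) + 20.
For human: h=8→36, u=21→62, m=13→46, a=1→22, n=14→48.

36, 62, 46, 22, 48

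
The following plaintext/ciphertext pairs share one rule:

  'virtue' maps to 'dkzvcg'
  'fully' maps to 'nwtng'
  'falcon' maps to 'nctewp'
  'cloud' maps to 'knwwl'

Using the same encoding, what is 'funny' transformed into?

Shifts by position in virtue: pos 0: v→d (+8), pos 1: i→k (+2), pos 2: r→z (+8), pos 3: t→v (+2) — repeating every 2. The shifts repeat in a cycle of length 2: positions 0,1,… shift by +8, +2, then the pattern repeats.
For funny: f+8=n, u+2=w, n+8=v, n+2=p, y+8=g.

nwvpg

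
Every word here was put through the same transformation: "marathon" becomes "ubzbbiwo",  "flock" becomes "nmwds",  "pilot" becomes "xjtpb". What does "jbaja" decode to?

It's a Vigenère-style cipher with numeric key [8,1]: position i shifts by key[i mod 2].
Undoing it on jbaja: j−8=b, b−1=a, a−8=s, j−1=i, a−8=s.

basis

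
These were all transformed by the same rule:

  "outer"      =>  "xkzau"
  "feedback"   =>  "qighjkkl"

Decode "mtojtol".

The word is reversed, then every letter is shifted forward by 6.
Reversing it on mtojtol: shift back: m−6=g, t−6=n, o−6=i, j−6=d, t−6=n, o−6=i, l−6=f → gnidnif; then reverse → finding.

finding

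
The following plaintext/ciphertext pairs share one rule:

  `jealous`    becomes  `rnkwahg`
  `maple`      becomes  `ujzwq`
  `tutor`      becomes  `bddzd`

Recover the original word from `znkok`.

ready

The shift increases by 1 at each position, starting from +8: 8, 9, 10, ….
Reversing it on znkok: z−8=r, n−9=e, k−10=a, o−11=d, k−12=y.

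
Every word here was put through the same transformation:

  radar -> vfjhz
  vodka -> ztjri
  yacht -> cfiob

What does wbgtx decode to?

In radar: r→v is +4, a→f is +5, d→j is +6, a→h is +7 — the shift increases by 1 each position. The shift increases by 1 at each position, starting from +4: 4, 5, 6, ….
Decoding wbgtx: w−4=s, b−5=w, g−6=a, t−7=m, x−8=p.

swamp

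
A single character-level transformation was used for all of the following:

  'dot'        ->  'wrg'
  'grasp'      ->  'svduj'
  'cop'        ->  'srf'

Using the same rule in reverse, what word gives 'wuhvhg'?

The output letters match the input read backwards, each shifted +3: dot reversed is tod. The word is reversed, then every letter is shifted forward by 3.
Undoing it on wuhvhg: shift back: w−3=t, u−3=r, h−3=e, v−3=s, h−3=e, g−3=d → tresed; then reverse → desert.

desert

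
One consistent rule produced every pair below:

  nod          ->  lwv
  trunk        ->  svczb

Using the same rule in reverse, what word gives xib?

tap

The output letters match the input read backwards, each shifted +8: nod reversed is don. Read the word backwards and shift each letter +8.
Decoding xib: shift back: x−8=p, i−8=a, b−8=t → pat; then reverse → tap.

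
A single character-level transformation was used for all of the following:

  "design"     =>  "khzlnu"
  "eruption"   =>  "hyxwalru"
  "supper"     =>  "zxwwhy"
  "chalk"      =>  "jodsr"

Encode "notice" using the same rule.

Two shifts are in play — +3 for a/e/i/o/u, +7 for every other letter.
Applying it to notice: n(cons)+7=u, o(vowel)+3=r, t(cons)+7=a, i(vowel)+3=l, c(cons)+7=j, e(vowel)+3=h.

uraljh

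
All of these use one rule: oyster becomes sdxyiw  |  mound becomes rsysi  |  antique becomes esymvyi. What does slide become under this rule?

The shift depends on letter class: consonant y→d is +5, but vowel o→s is +4. The rule splits by letter class: vowels +4, consonants +5.
Applying it to slide: s(cons)+5=x, l(cons)+5=q, i(vowel)+4=m, d(cons)+5=i, e(vowel)+4=i.

xqmii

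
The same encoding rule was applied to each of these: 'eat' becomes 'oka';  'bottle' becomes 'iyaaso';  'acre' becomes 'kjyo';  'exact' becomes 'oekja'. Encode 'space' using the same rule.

The shift depends on letter class: consonant t→a is +7, but vowel e→o is +10. Two shifts are in play — +10 for a/e/i/o/u, +7 for every other letter.
Applying it to space: s(cons)+7=z, p(cons)+7=w, a(vowel)+10=k, c(cons)+7=j, e(vowel)+10=o.

zwkjo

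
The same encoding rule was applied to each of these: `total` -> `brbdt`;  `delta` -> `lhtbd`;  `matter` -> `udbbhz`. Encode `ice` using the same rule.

The shift depends on letter class: consonant t→b is +8, but vowel o→r is +3. The rule splits by letter class: vowels +3, consonants +8.
For ice: i(vowel)+3=l, c(cons)+8=k, e(vowel)+3=h.

lkh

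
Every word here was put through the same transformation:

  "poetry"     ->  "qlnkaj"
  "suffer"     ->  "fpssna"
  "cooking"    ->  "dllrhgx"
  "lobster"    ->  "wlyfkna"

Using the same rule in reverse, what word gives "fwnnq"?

p(15)→q(16) and o(14)→l(11) fit y≡5x+19 (mod 26); the inverse of 5 mod 26 is 21. Each letter's alphabet position (a=0..z=25) is mapped through 5·x+19 mod 26 — an affine cipher.
Reversing it on fwnnq: f(5)→21·(5−19)≡18=s; w(22)→21·(22−19)≡11=l; n(13)→21·(13−19)≡4=e; n(13)→21·(13−19)≡4=e; q(16)→21·(16−19)≡15=p (all mod 26).

sleep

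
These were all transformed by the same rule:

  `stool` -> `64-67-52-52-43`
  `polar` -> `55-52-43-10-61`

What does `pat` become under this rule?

55-10-67

s(#19)→64 and t(#20)→67: differences scale by 3, so n = 3·pos + 7. With a=1..z=26, the number is 3·pos + 7.
On pat: p=16→55, a=1→10, t=20→67.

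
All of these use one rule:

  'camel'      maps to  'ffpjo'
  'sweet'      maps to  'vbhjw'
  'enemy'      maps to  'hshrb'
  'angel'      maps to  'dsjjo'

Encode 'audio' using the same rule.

A repeating key of period 2 is used — shifts +3, +5 over and over.
Applying it to audio: a+3=d, u+5=z, d+3=g, i+5=n, o+3=r.

dzgnr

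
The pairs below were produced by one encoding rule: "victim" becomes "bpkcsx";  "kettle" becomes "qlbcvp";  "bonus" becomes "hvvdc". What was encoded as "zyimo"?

The shift increases by 1 at each position, starting from +6: 6, 7, 8, ….
Undoing it on zyimo: z−6=t, y−7=r, i−8=a, m−9=d, o−10=e.

trade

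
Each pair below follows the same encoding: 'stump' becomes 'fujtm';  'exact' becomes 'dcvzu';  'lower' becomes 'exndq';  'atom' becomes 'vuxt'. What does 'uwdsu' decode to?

theft

s(18)→f(5) and t(19)→u(20) fit y≡15x+21 (mod 26); the inverse of 15 mod 26 is 7. This is an affine cipher: with a=0,…,z=25, each position x becomes (15x+21) mod 26.
Undoing it on uwdsu: u(20)→7·(20−21)≡19=t; w(22)→7·(22−21)≡7=h; d(3)→7·(3−21)≡4=e; s(18)→7·(18−21)≡5=f; u(20)→7·(20−21)≡19=t (all mod 26).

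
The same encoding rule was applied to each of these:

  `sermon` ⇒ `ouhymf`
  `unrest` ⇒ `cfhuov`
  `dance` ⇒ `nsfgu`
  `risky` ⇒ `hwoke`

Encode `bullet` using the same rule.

zcrruv

s(18)→o(14) and e(4)→u(20) fit y≡7x+18 (mod 26); the inverse of 7 mod 26 is 15. Treating letters as 0–25, the rule is x ↦ 7x + 18 (mod 26).
For bullet: b(1)→7·1+18≡25=z; u(20)→7·20+18≡2=c; l(11)→7·11+18≡17=r; l(11)→7·11+18≡17=r; e(4)→7·4+18≡20=u; t(19)→7·19+18≡21=v (all mod 26).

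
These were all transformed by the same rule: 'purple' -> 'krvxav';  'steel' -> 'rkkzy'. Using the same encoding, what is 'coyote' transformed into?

kzueui

The output letters match the input read backwards, each shifted +6: purple reversed is elprup. Read the word backwards and shift each letter +6.
Applying it to coyote: reverse → etoyoc; then shift: e+6=k, t+6=z, o+6=u, y+6=e, o+6=u, c+6=i.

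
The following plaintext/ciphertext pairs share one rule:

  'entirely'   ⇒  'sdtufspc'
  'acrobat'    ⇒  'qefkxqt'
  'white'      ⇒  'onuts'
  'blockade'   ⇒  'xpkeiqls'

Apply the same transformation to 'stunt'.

e(4)→s(18) and n(13)→d(3) fit y≡7x+16 (mod 26); the inverse of 7 mod 26 is 15. Treating letters as 0–25, the rule is x ↦ 7x + 16 (mod 26).
For stunt: s(18)→7·18+16≡12=m; t(19)→7·19+16≡19=t; u(20)→7·20+16≡0=a; n(13)→7·13+16≡3=d; t(19)→7·19+16≡19=t (all mod 26).

mtadt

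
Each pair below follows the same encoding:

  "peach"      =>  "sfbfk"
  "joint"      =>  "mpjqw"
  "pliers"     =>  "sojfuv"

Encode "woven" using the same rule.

The rule splits by letter class: vowels +1, consonants +3.
On woven: w(cons)+3=z, o(vowel)+1=p, v(cons)+3=y, e(vowel)+1=f, n(cons)+3=q.

zpyfq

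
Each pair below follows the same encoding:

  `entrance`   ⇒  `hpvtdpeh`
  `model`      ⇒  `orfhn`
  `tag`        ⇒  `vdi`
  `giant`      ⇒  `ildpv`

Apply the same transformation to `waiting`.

ydlvlpi

The shift depends on letter class: consonant n→p is +2, but vowel e→h is +3. The rule splits by letter class: vowels +3, consonants +2.
Applying it to waiting: w(cons)+2=y, a(vowel)+3=d, i(vowel)+3=l, t(cons)+2=v, i(vowel)+3=l, n(cons)+2=p, g(cons)+2=i.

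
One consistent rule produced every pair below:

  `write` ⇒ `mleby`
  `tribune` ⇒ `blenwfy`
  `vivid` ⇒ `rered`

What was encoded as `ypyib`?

w(22)→m(12) and r(17)→l(11) fit y≡21x+18 (mod 26); the inverse of 21 mod 26 is 5. This is an affine cipher: with a=0,…,z=25, each position x becomes (21x+18) mod 26.
Reversing it on ypyib: y(24)→5·(24−18)≡4=e; p(15)→5·(15−18)≡11=l; y(24)→5·(24−18)≡4=e; i(8)→5·(8−18)≡2=c; b(1)→5·(1−18)≡19=t (all mod 26).

elect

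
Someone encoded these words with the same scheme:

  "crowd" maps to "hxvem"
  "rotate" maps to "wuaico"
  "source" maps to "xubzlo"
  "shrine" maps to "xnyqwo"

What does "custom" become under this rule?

hazbxw

In crowd: c→h is +5, r→x is +6, o→v is +7, w→e is +8 — the shift increases by 1 each position. The shift increases by 1 at each position, starting from +5: 5, 6, 7, ….
For custom: c+5=h, u+6=a, s+7=z, t+8=b, o+9=x, m+10=w.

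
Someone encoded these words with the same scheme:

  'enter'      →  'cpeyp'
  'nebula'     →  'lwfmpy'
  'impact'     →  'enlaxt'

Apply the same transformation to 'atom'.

xzel

The output letters match the input read backwards, each shifted +11: enter reversed is retne. Two steps: reverse the string, then apply a Caesar shift of +11.
Applying it to atom: reverse → mota; then shift: m+11=x, o+11=z, t+11=e, a+11=l.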